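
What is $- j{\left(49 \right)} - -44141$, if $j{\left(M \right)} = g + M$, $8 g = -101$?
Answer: $\frac{352837}{8} \approx 44105.0$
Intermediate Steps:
$g = - \frac{101}{8}$ ($g = \frac{1}{8} \left(-101\right) = - \frac{101}{8} \approx -12.625$)
$j{\left(M \right)} = - \frac{101}{8} + M$
$- j{\left(49 \right)} - -44141 = - (- \frac{101}{8} + 49) - -44141 = \left(-1\right) \frac{291}{8} + 44141 = - \frac{291}{8} + 44141 = \frac{352837}{8}$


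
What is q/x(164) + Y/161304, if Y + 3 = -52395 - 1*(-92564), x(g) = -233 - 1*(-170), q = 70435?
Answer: -1893152797/1693692 ≈ -1117.8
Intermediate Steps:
x(g) = -63 (x(g) = -233 + 170 = -63)
Y = 40166 (Y = -3 + (-52395 - 1*(-92564)) = -3 + (-52395 + 92564) = -3 + 40169 = 40166)
q/x(164) + Y/161304 = 70435/(-63) + 40166/161304 = 70435*(-1/63) + 40166*(1/161304) = -70435/63 + 20083/80652 = -1893152797/1693692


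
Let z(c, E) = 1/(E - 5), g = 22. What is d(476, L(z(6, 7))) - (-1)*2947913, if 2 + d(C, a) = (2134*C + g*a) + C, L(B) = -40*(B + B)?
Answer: 3963291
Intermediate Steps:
z(c, E) = 1/(-5 + E)
L(B) = -80*B
d(C, a) = -2 + 22*a + 2135*C (d(C, a) = -2 + ((2134*C + 22*a) + C) = -2 + ((22*a + 2134*C) + C) = -2 + (22*a + 2135*C) = -2 + 22*a + 2135*C)
d(476, L(z(6, 7))) - (-1)*2947913 = (-2 + 22*(-80/(-5 + 7)) + 2135*476) - (-1)*2947913 = (-2 + 22*(-80/2) + 1016260) - 1*(-2947913) = (-2 + 22*(-80*1/2) + 1016260) + 2947913 = (-2 + 22*(-40) + 1016260) + 2947913 = (-2 - 880 + 1016260) + 2947913 = 1015378 + 2947913 = 3963291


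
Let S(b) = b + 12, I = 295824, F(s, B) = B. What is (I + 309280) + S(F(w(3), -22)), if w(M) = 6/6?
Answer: 605094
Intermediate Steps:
w(M) = 1 (w(M) = 6*(⅙) = 1)
S(b) = 12 + b
(I + 309280) + S(F(w(3), -22)) = (295824 + 309280) + (12 - 22) = 605104 - 10 = 605094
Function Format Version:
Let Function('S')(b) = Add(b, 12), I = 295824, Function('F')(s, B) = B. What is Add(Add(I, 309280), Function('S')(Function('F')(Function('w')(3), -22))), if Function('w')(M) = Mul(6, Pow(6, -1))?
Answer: 605094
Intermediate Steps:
Function('w')(M) = 1 (Function('w')(M) = Mul(6, Rational(1, 6)) = 1)
Function('S')(b) = Add(12, b)
Add(Add(I, 309280), Function('S')(Function('F')(Function('w')(3), -22))) = Add(Add(295824, 309280), Add(12, -22)) = Add(605104, -10) = 605094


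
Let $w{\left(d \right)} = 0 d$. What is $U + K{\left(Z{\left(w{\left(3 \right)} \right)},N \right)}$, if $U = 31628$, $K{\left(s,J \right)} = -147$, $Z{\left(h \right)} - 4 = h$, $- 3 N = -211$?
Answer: $31481$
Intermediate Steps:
$N = \frac{211}{3}$ ($N = \left(- \frac{1}{3}\right) \left(-211\right) = \frac{211}{3} \approx 70.333$)
$w{\left(d \right)} = 0$
$Z{\left(h \right)} = 4 + h$
$U + K{\left(Z{\left(w{\left(3 \right)} \right)},N \right)} = 31628 - 147 = 31481$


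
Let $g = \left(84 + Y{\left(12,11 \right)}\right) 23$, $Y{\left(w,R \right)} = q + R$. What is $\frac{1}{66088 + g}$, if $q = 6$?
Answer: $\frac{1}{68411} \approx 1.4618 \cdot 10^{-5}$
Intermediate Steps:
$Y{\left(w,R \right)} = 6 + R$
$g = 2323$ ($g = \left(84 + \left(6 + 11\right)\right) 23 = \left(84 + 17\right) 23 = 101 \cdot 23 = 2323$)
$\frac{1}{66088 + g} = \frac{1}{66088 + 2323} = \frac{1}{68411}$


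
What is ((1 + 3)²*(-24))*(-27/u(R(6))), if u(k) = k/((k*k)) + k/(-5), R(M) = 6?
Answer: -311040/31 ≈ -10034.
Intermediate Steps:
u(k) = 1/k - k/5 (u(k) = k/(k²) + k*(-⅕) = k/k² - k/5 = 1/k - k/5)
((1 + 3)²*(-24))*(-27/u(R(6))) = ((1 + 3)²*(-24))*(-27/(1/6 - ⅕*6)) = (4²*(-24))*(-27/(⅙ - 6/5)) = (16*(-24))*(-27/(-31/30)) = -(-10368)*(-30)/31 = -384*810/31 = -311040/31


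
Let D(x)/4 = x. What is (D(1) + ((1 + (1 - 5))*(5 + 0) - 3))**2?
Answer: 196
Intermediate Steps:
D(x) = 4*x
(D(1) + ((1 + (1 - 5))*(5 + 0) - 3))**2 = (4*1 + ((1 + (1 - 5))*(5 + 0) - 3))**2 = (4 + ((1 - 4)*5 - 3))**2 = (4 + (-3*5 - 3))**2 = (4 + (-15 - 3))**2 = (4 - 18)**2 = (-14)**2 = 196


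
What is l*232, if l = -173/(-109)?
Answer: 40136/109 ≈ 368.22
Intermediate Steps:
l = 173/109 (l = -173*(-1/109) = 173/109 ≈ 1.5872)
l*232 = (173/109)*232 = 40136/109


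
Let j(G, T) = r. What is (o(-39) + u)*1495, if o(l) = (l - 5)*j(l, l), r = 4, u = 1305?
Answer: 1687855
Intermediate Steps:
j(G, T) = 4
o(l) = -20 + 4*l (o(l) = (l - 5)*4 = (-5 + l)*4 = -20 + 4*l)
(o(-39) + u)*1495 = ((-20 + 4*(-39)) + 1305)*1495 = ((-20 - 156) + 1305)*1495 = (-176 + 1305)*1495 = 1129*1495 = 1687855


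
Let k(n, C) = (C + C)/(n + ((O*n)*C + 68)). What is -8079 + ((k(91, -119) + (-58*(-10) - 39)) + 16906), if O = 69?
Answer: 3499144847/373521 ≈ 9368.0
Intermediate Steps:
k(n, C) = 2*C/(68 + n + 69*C*n) (k(n, C) = (C + C)/(n + ((69*n)*C + 68)) = (2*C)/(n + (69*C*n + 68)) = (2*C)/(n + (68 + 69*C*n)) = (2*C)/(68 + n + 69*C*n) = 2*C/(68 + n + 69*C*n))
-8079 + ((k(91, -119) + (-58*(-10) - 39)) + 16906) = -8079 + ((2*(-119)/(68 + 91 + 69*(-119)*91) + (-58*(-10) - 39)) + 16906) = -8079 + ((2*(-119)/(68 + 91 - 747201) + (580 - 39)) + 16906) = -8079 + ((2*(-119)/(-747042) + 541) + 16906) = -8079 + ((2*(-119)*(-1/747042) + 541) + 16906) = -8079 + ((119/373521 + 541) + 16906) = -8079 + (202074980/373521 + 16906) = -8079 + 6516821006/373521 = 3499144847/373521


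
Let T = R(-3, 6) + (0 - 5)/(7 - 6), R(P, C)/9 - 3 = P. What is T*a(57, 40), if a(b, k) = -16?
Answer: 80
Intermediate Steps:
R(P, C) = 27 + 9*P
T = -5 (T = (27 + 9*(-3)) + (0 - 5)/(7 - 6) = (27 - 27) - 5/1 = 0 - 5*1 = 0 - 5 = -5)
T*a(57, 40) = -5*(-16) = 80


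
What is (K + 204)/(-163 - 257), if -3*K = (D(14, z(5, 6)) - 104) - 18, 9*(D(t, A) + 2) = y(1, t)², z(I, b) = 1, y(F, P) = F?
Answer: -6623/11340 ≈ -0.58404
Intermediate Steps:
D(t, A) = -17/9 (D(t, A) = -2 + (⅑)*1² = -2 + (⅑)*1 = -2 + ⅑ = -17/9)
K = 1115/27 (K = -((-17/9 - 104) - 18)/3 = -(-953/9 - 18)/3 = -⅓*(-1115/9) = 1115/27 ≈ 41.296)
(K + 204)/(-163 - 257) = (1115/27 + 204)/(-163 - 257) = (6623/27)/(-420) = -1/420*6623/27 = -6623/11340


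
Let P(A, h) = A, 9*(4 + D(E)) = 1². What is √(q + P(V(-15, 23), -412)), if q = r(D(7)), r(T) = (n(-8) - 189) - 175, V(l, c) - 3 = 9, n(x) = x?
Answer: 6*I*√10 ≈ 18.974*I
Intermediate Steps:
V(l, c) = 12 (V(l, c) = 3 + 9 = 12)
D(E) = -35/9 (D(E) = -4 + (⅑)*1² = -4 + (⅑)*1 = -4 + ⅑ = -35/9)
r(T) = -372 (r(T) = (-8 - 189) - 175 = -197 - 175 = -372)
q = -372
√(q + P(V(-15, 23), -412)) = √(-372 + 12) = √(-360) = 6*I*√10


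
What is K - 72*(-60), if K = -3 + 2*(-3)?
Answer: 4311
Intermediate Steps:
K = -9 (K = -3 - 6 = -9)
K - 72*(-60) = -9 - 72*(-60) = -9 + 4320 = 4311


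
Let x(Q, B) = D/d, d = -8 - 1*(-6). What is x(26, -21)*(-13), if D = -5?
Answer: -65/2 ≈ -32.500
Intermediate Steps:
d = -2 (d = -8 + 6 = -2)
x(Q, B) = 5/2 (x(Q, B) = -5/(-2) = -5*(-1/2) = 5/2)
x(26, -21)*(-13) = (5/2)*(-13) = -65/2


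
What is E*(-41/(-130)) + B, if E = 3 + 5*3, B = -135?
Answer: -8406/65 ≈ -129.32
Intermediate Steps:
E = 18 (E = 3 + 15 = 18)
E*(-41/(-130)) + B = 18*(-41/(-130)) - 135 = 18*(-41*(-1/130)) - 135 = 18*(41/130) - 135 = 369/65 - 135 = -8406/65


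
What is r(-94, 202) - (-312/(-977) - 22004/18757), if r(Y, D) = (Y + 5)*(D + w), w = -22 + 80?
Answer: -424038483736/18325589 ≈ -23139.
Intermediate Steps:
w = 58
r(Y, D) = (5 + Y)*(58 + D) (r(Y, D) = (Y + 5)*(D + 58) = (5 + Y)*(58 + D))
r(-94, 202) - (-312/(-977) - 22004/18757) = (290 + 5*202 + 58*(-94) + 202*(-94)) - (-312/(-977) - 22004/18757) = (290 + 1010 - 5452 - 18988) - (-312*(-1/977) - 22004*1/18757) = -23140 - (312/977 - 22004/18757) = -23140 - 1*(-15645724/18325589) = -23140 + 15645724/18325589 = -424038483736/18325589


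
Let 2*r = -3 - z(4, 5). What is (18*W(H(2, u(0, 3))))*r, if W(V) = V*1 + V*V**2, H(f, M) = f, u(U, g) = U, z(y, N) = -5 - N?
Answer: 630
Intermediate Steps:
r = 7/2 (r = (-3 - (-5 - 1*5))/2 = (-3 - (-5 - 5))/2 = (-3 - 1*(-10))/2 = (-3 + 10)/2 = (1/2)*7 = 7/2 ≈ 3.5000)
W(V) = V + V**3
(18*W(H(2, u(0, 3))))*r = (18*(2 + 2**3))*(7/2) = (18*(2 + 8))*(7/2) = (18*10)*(7/2) = 180*(7/2) = 630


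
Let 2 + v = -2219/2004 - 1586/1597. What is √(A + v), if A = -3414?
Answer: I*√8752459103007015/1600194 ≈ 58.465*I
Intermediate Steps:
v = -13122863/3200388 (v = -2 + (-2219/2004 - 1586/1597) = -2 - 6722087/3200388 = -13122863/3200388 ≈ -4.1004)
√(A + v) = √(-3414 - 13122863/3200388) = √(-10939247495/3200388) = I*√8752459103007015/1600194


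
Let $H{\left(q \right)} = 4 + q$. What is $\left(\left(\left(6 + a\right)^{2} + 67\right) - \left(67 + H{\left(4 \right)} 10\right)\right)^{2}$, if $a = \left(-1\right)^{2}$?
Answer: $961$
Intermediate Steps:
$a = 1$
$\left(\left(\left(6 + a\right)^{2} + 67\right) - \left(67 + H{\left(4 \right)} 10\right)\right)^{2} = \left(\left(\left(6 + 1\right)^{2} + 67\right) - \left(67 + \left(4 + 4\right) 10\right)\right)^{2} = \left(\left(7^{2} + 67\right) - \left(67 + 8 \cdot 10\right)\right)^{2} = \left(\left(49 + 67\right) - 147\right)^{2} = \left(116 - 147\right)^{2} = \left(-31\right)^{2} = 961$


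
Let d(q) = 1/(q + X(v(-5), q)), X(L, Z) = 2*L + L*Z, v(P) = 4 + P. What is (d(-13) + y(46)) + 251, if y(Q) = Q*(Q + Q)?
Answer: 8965/2 ≈ 4482.5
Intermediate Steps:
y(Q) = 2*Q**2 (y(Q) = Q*(2*Q) = 2*Q**2)
d(q) = -1/2 (d(q) = 1/(q + (4 - 5)*(2 + q)) = 1/(q - (2 + q)) = 1/(q + (-2 - q)) = 1/(-2) = -1/2)
(d(-13) + y(46)) + 251 = (-1/2 + 2*46**2) + 251 = (-1/2 + 2*2116) + 251 = (-1/2 + 4232) + 251 = 8463/2 + 251 = 8965/2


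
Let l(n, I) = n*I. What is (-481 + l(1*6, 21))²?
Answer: 126025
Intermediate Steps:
l(n, I) = I*n
(-481 + l(1*6, 21))² = (-481 + 21*(1*6))² = (-481 + 21*6)² = (-481 + 126)² = (-355)² = 126025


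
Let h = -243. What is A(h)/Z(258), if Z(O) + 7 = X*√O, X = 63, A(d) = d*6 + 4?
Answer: -1454/146279 - 13086*√258/146279 ≈ -1.4469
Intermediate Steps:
A(d) = 4 + 6*d (A(d) = 6*d + 4 = 4 + 6*d)
Z(O) = -7 + 63*√O
A(h)/Z(258) = (4 + 6*(-243))/(-7 + 63*√258) = (4 - 1458)/(-7 + 63*√258) = -1454/(-7 + 63*√258)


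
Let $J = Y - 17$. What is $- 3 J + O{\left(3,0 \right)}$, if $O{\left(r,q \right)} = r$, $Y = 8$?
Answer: $30$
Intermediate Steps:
$J = -9$ ($J = 8 - 17 = -9$)
$- 3 J + O{\left(3,0 \right)} = \left(-3\right) \left(-9\right) + 3 = 27 + 3 = 30$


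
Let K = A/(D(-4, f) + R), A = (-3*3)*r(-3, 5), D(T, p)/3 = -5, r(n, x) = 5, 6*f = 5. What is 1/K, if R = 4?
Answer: 11/45 ≈ 0.24444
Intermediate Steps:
f = 5/6 (f = (1/6)*5 = 5/6 ≈ 0.83333)
D(T, p) = -15 (D(T, p) = 3*(-5) = -15)
A = -45 (A = -3*3*5 = -9*5 = -45)
K = 45/11 (K = -45/(-15 + 4) = -45/(-11) = -45*(-1/11) = 45/11 ≈ 4.0909)
1/K = 1/(45/11) = 11/45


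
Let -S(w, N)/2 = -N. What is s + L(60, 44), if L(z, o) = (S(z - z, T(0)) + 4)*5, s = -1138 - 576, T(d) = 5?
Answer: -1644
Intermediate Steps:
s = -1714
S(w, N) = 2*N (S(w, N) = -(-2)*N = 2*N)
L(z, o) = 70 (L(z, o) = (2*5 + 4)*5 = (10 + 4)*5 = 14*5 = 70)
s + L(60, 44) = -1714 + 70 = -1644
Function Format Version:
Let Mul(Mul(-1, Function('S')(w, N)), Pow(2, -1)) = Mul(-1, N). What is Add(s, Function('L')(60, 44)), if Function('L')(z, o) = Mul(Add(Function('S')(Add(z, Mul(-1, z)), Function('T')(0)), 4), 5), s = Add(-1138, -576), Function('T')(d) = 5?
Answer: -1644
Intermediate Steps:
s = -1714
Function('S')(w, N) = Mul(2, N) (Function('S')(w, N) = Mul(-2, Mul(-1, N)) = Mul(2, N))
Function('L')(z, o) = 70 (Function('L')(z, o) = Mul(Add(Mul(2, 5), 4), 5) = Mul(Add(10, 4), 5) = Mul(14, 5) = 70)
Add(s, Function('L')(60, 44)) = Add(-1714, 70) = -1644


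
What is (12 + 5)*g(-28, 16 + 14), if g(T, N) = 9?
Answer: 153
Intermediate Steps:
(12 + 5)*g(-28, 16 + 14) = (12 + 5)*9 = 17*9 = 153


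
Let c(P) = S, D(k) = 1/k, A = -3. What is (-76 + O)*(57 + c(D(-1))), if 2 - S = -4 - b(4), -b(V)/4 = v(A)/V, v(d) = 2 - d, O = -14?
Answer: -5220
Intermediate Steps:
b(V) = -20/V (b(V) = -4*(2 - 1*(-3))/V = -4*(2 + 3)/V = -20/V)
S = 1 (S = 2 - (-4 - (-20)/4) = 2 - (-4 - 1*(-5)) = 2 - (-4 + 5) = 2 - 1*1 = 2 - 1 = 1)
c(P) = 1
(-76 + O)*(57 + c(D(-1))) = (-76 - 14)*(57 + 1) = -90*58 = -5220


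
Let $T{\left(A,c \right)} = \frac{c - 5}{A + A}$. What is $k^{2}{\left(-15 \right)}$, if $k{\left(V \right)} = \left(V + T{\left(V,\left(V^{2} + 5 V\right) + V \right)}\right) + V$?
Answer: $\frac{10609}{9} \approx 1178.8$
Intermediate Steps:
$T{\left(A,c \right)} = \frac{-5 + c}{2 A}$
$k{\left(V \right)} = 2 V + \frac{-5 + V^{2} + 6 V}{2 V}$ ($k{\left(V \right)} = \left(V + \frac{-5 + \left(\left(V^{2} + 5 V\right) + V\right)}{2 V}\right) + V = \left(V + \frac{-5 + \left(V^{2} + 6 V\right)}{2 V}\right) + V = \left(V + \frac{-5 + V^{2} + 6 V}{2 V}\right) + V = 2 V + \frac{-5 + V^{2} + 6 V}{2 V}$)
$k^{2}{\left(-15 \right)} = \left(3 - \frac{5}{2 \left(-15\right)} + \frac{5}{2} \left(-15\right)\right)^{2} = \left(3 - - \frac{1}{6} - \frac{75}{2}\right)^{2} = \left(3 + \frac{1}{6} - \frac{75}{2}\right)^{2} = \left(- \frac{103}{3}\right)^{2} = \frac{10609}{9}$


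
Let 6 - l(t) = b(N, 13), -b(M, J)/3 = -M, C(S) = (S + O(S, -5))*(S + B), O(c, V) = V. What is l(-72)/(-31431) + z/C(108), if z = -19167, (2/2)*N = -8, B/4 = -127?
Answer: 200400659/431652400 ≈ 0.46426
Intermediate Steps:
B = -508 (B = 4*(-127) = -508)
N = -8
C(S) = (-508 + S)*(-5 + S) (C(S) = (S - 5)*(S - 508) = (-5 + S)*(-508 + S) = (-508 + S)*(-5 + S))
b(M, J) = 3*M (b(M, J) = -(-3)*M = 3*M)
l(t) = 30 (l(t) = 6 - 3*(-8) = 6 - 1*(-24) = 6 + 24 = 30)
l(-72)/(-31431) + z/C(108) = 30/(-31431) - 19167/(2540 + 108**2 - 513*108) = 30*(-1/31431) - 19167/(2540 + 11664 - 55404) = -10/10477 - 19167/(-41200) = -10/10477 - 19167*(-1/41200) = -10/10477 + 19167/41200 = 200400659/431652400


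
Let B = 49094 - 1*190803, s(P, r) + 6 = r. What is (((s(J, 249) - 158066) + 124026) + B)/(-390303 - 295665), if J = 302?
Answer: 29251/114328 ≈ 0.25585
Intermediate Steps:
s(P, r) = -6 + r
B = -141709 (B = 49094 - 190803 = -141709)
(((s(J, 249) - 158066) + 124026) + B)/(-390303 - 295665) = ((((-6 + 249) - 158066) + 124026) - 141709)/(-390303 - 295665) = (((243 - 158066) + 124026) - 141709)/(-685968) = ((-157823 + 124026) - 141709)*(-1/685968) = (-33797 - 141709)*(-1/685968) = -175506*(-1/685968) = 29251/114328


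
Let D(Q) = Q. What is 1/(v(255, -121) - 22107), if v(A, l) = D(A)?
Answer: -1/21852 ≈ -4.5762e-5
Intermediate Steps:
v(A, l) = A
1/(v(255, -121) - 22107) = 1/(255 - 22107) = 1/(-21852) = -1/21852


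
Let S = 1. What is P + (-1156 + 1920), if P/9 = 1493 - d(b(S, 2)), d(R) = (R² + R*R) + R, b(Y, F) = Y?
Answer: 14174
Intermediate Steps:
d(R) = R + 2*R² (d(R) = (R² + R²) + R = 2*R² + R = R + 2*R²)
P = 13410 (P = 9*(1493 - (1 + 2*1)) = 9*(1493 - (1 + 2)) = 9*(1493 - 3) = 9*1490 = 13410)
P + (-1156 + 1920) = 13410 + (-1156 + 1920) = 13410 + 764 = 14174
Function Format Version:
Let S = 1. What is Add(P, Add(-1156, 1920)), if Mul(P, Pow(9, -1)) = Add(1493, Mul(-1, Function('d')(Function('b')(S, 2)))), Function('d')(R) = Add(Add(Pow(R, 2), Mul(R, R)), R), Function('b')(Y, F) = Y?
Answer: 14174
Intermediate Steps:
Function('d')(R) = Add(R, Mul(2, Pow(R, 2))) (Function('d')(R) = Add(Add(Pow(R, 2), Pow(R, 2)), R) = Add(Mul(2, Pow(R, 2)), R) = Add(R, Mul(2, Pow(R, 2))))
P = 13410 (P = Mul(9, Add(1493, Mul(-1, Mul(1, Add(1, Mul(2, 1)))))) = Mul(9, Add(1493, Mul(-1, Mul(1, Add(1, 2))))) = Mul(9, Add(1493, Mul(-1, Mul(1, 3)))) = Mul(9, Add(1493, Mul(-1, 3))) = Mul(9, Add(1493, -3)) = Mul(9, 1490) = 13410)
Add(P, Add(-1156, 1920)) = Add(13410, Add(-1156, 1920)) = Add(13410, 764) = 14174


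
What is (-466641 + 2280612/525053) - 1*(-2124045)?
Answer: 870227223024/525053 ≈ 1.6574e+6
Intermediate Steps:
(-466641 + 2280612/525053) - 1*(-2124045) = (-466641 + 2280612*(1/525053)) + 2124045 = (-466641 + 2280612/525053) + 2124045 = -245008976361/525053 + 2124045 = 870227223024/525053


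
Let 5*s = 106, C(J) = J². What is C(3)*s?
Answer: 954/5 ≈ 190.80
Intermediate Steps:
s = 106/5 (s = (⅕)*106 = 106/5 ≈ 21.200)
C(3)*s = 3²*(106/5) = 9*(106/5) = 954/5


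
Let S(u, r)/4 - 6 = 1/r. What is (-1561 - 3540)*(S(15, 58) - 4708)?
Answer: 692889234/29 ≈ 2.3893e+7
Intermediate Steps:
S(u, r) = 24 + 4/r
(-1561 - 3540)*(S(15, 58) - 4708) = (-1561 - 3540)*((24 + 4/58) - 4708) = -5101*((24 + 4*(1/58)) - 4708) = -5101*((24 + 2/29) - 4708) = -5101*(698/29 - 4708) = -5101*(-135834/29) = 692889234/29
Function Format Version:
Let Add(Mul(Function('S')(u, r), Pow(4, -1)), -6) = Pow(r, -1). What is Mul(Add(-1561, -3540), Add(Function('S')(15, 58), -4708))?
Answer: Rational(692889234, 29) ≈ 2.3893e+7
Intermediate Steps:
Function('S')(u, r) = Add(24, Mul(4, Pow(r, -1)))
Mul(Add(-1561, -3540), Add(Function('S')(15, 58), -4708)) = Mul(Add(-1561, -3540), Add(Add(24, Mul(4, Pow(58, -1))), -4708)) = Mul(-5101, Add(Add(24, Mul(4, Rational(1, 58))), -4708)) = Mul(-5101, Add(Add(24, Rational(2, 29)), -4708)) = Mul(-5101, Add(Rational(698, 29), -4708)) = Mul(-5101, Rational(-135834, 29)) = Rational(692889234, 29)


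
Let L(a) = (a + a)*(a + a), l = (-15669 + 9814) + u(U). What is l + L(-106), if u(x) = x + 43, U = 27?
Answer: 39159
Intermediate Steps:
u(x) = 43 + x
l = -5785 (l = (-15669 + 9814) + (43 + 27) = -5855 + 70 = -5785)
L(a) = 4*a² (L(a) = (2*a)*(2*a) = 4*a²)
l + L(-106) = -5785 + 4*(-106)² = -5785 + 4*11236 = -5785 + 44944 = 39159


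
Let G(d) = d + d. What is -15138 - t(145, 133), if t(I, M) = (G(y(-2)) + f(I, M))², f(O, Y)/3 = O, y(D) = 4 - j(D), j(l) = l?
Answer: -214947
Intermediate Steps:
y(D) = 4 - D
f(O, Y) = 3*O
G(d) = 2*d
t(I, M) = (12 + 3*I)² (t(I, M) = (2*(4 - 1*(-2)) + 3*I)² = (2*(4 + 2) + 3*I)² = (2*6 + 3*I)² = (12 + 3*I)²)
-15138 - t(145, 133) = -15138 - 9*(4 + 145)² = -15138 - 9*149² = -15138 - 9*22201 = -15138 - 1*199809 = -15138 - 199809 = -214947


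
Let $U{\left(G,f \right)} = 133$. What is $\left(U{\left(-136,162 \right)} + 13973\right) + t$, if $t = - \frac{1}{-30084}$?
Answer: $\frac{424364905}{30084} \approx 14106.0$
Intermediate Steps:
$t = \frac{1}{30084}$ ($t = \left(-1\right) \left(- \frac{1}{30084}\right) = \frac{1}{30084} \approx 3.324 \cdot 10^{-5}$)
$\left(U{\left(-136,162 \right)} + 13973\right) + t = \left(133 + 13973\right) + \frac{1}{30084} = 14106 + \frac{1}{30084} = \frac{424364905}{30084}$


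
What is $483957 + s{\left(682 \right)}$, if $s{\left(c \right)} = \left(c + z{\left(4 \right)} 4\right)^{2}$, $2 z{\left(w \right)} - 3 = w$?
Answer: $968373$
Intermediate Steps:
$z{\left(w \right)} = \frac{3}{2} + \frac{w}{2}$
$s{\left(c \right)} = \left(14 + c\right)^{2}$ ($s{\left(c \right)} = \left(c + \left(\frac{3}{2} + \frac{1}{2} \cdot 4\right) 4\right)^{2} = \left(c + \left(\frac{3}{2} + 2\right) 4\right)^{2} = \left(c + \frac{7}{2} \cdot 4\right)^{2} = \left(c + 14\right)^{2} = \left(14 + c\right)^{2}$)
$483957 + s{\left(682 \right)} = 483957 + \left(14 + 682\right)^{2} = 483957 + 696^{2} = 483957 + 484416 = 968373$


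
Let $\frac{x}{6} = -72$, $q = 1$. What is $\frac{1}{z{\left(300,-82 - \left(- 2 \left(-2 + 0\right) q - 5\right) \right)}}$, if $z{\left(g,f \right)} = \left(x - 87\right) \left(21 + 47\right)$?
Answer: $- \frac{1}{35292} \approx -2.8335 \cdot 10^{-5}$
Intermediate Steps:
$x = -432$ ($x = 6 \left(-72\right) = -432$)
$z{\left(g,f \right)} = -35292$ ($z{\left(g,f \right)} = \left(-432 - 87\right) \left(21 + 47\right) = \left(-519\right) 68 = -35292$)
$\frac{1}{z{\left(300,-82 - \left(- 2 \left(-2 + 0\right) q - 5\right) \right)}} = \frac{1}{-35292} = - \frac{1}{35292}$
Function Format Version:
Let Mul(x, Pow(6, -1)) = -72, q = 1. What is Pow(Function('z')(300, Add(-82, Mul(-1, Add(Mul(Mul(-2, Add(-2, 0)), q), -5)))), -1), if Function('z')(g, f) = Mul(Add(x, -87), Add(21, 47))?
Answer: Rational(-1, 35292) ≈ -2.8335e-5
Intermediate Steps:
x = -432 (x = Mul(6, -72) = -432)
Function('z')(g, f) = -35292 (Function('z')(g, f) = Mul(Add(-432, -87), Add(21, 47)) = Mul(-519, 68) = -35292)
Pow(Function('z')(300, Add(-82, Mul(-1, Add(Mul(Mul(-2, Add(-2, 0)), q), -5)))), -1) = Pow(-35292, -1) = Rational(-1, 35292)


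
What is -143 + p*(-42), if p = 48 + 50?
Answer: -4259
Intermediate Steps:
p = 98
-143 + p*(-42) = -143 + 98*(-42) = -143 - 4116 = -4259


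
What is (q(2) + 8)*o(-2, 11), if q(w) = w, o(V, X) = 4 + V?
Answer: 20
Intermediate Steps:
(q(2) + 8)*o(-2, 11) = (2 + 8)*(4 - 2) = 10*2 = 20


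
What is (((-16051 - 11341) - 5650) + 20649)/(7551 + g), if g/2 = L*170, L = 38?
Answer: -12393/20471 ≈ -0.60539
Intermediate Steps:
g = 12920 (g = 2*(38*170) = 2*6460 = 12920)
(((-16051 - 11341) - 5650) + 20649)/(7551 + g) = (((-16051 - 11341) - 5650) + 20649)/(7551 + 12920) = ((-27392 - 5650) + 20649)/20471 = (-33042 + 20649)*(1/20471) = -12393*1/20471 = -12393/20471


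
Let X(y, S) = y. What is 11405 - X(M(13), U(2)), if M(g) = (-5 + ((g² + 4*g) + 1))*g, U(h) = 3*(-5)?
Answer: 8584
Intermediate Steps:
U(h) = -15
M(g) = g*(-4 + g² + 4*g) (M(g) = (-5 + (1 + g² + 4*g))*g = (-4 + g² + 4*g)*g = g*(-4 + g² + 4*g))
11405 - X(M(13), U(2)) = 11405 - 13*(-4 + 13² + 4*13) = 11405 - 13*(-4 + 169 + 52) = 11405 - 13*217 = 11405 - 1*2821 = 11405 - 2821 = 8584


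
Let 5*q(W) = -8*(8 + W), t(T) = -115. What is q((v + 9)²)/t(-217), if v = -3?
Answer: 352/575 ≈ 0.61217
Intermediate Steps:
q(W) = -64/5 - 8*W/5 (q(W) = (-8*(8 + W))/5 = (-64 - 8*W)/5 = -64/5 - 8*W/5)
q((v + 9)²)/t(-217) = (-64/5 - 8*(-3 + 9)²/5)/(-115) = (-64/5 - 8/5*6²)*(-1/115) = (-64/5 - 8/5*36)*(-1/115) = (-64/5 - 288/5)*(-1/115) = -352/5*(-1/115) = 352/575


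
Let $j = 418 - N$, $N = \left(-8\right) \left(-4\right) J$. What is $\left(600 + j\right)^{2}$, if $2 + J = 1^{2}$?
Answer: $1102500$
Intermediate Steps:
$J = -1$ ($J = -2 + 1^{2} = -2 + 1 = -1$)
$N = -32$ ($N = \left(-8\right) \left(-4\right) \left(-1\right) = 32 \left(-1\right) = -32$)
$j = 450$ ($j = 418 - -32 = 418 + 32 = 450$)
$\left(600 + j\right)^{2} = \left(600 + 450\right)^{2} = 1050^{2} = 1102500$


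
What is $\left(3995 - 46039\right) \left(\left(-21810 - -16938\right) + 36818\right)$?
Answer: $-1343137624$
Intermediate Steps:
$\left(3995 - 46039\right) \left(\left(-21810 - -16938\right) + 36818\right) = - 42044 \left(\left(-21810 + 16938\right) + 36818\right) = - 42044 \left(-4872 + 36818\right) = \left(-42044\right) 31946 = -1343137624$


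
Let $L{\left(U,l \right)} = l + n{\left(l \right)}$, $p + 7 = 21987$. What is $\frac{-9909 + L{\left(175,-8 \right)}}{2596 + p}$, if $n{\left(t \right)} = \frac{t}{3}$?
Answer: $- \frac{29759}{73728} \approx -0.40363$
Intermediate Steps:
$n{\left(t \right)} = \frac{t}{3}$ ($n{\left(t \right)} = t \frac{1}{3} = \frac{t}{3}$)
$p = 21980$ ($p = -7 + 21987 = 21980$)
$L{\left(U,l \right)} = \frac{4 l}{3}$ ($L{\left(U,l \right)} = l + \frac{l}{3} = \frac{4 l}{3}$)
$\frac{-9909 + L{\left(175,-8 \right)}}{2596 + p} = \frac{-9909 + \frac{4}{3} \left(-8\right)}{2596 + 21980} = \frac{-9909 - \frac{32}{3}}{24576} = \left(- \frac{29759}{3}\right) \frac{1}{24576} = - \frac{29759}{73728}$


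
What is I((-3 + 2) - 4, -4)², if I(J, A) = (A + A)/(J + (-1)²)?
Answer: 4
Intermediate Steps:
I(J, A) = 2*A/(1 + J) (I(J, A) = (2*A)/(J + 1) = (2*A)/(1 + J) = 2*A/(1 + J))
I((-3 + 2) - 4, -4)² = (2*(-4)/(1 + ((-3 + 2) - 4)))² = (2*(-4)/(1 + (-1 - 4)))² = (2*(-4)/(1 - 5))² = (2*(-4)/(-4))² = (2*(-4)*(-¼))² = 2² = 4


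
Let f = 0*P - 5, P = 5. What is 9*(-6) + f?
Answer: -59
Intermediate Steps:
f = -5 (f = 0*5 - 5 = 0 - 5 = -5)
9*(-6) + f = 9*(-6) - 5 = -54 - 5 = -59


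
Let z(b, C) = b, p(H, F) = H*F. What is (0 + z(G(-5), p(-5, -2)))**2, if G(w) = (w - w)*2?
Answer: 0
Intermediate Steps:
p(H, F) = F*H
G(w) = 0 (G(w) = 0*2 = 0)
(0 + z(G(-5), p(-5, -2)))**2 = (0 + 0)**2 = 0**2 = 0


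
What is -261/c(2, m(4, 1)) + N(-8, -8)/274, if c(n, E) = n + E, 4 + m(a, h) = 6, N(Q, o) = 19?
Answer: -35719/548 ≈ -65.181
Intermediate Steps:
m(a, h) = 2 (m(a, h) = -4 + 6 = 2)
c(n, E) = E + n
-261/c(2, m(4, 1)) + N(-8, -8)/274 = -261/(2 + 2) + 19/274 = -261/4 + 19*(1/274) = -261*1/4 + 19/274 = -261/4 + 19/274 = -35719/548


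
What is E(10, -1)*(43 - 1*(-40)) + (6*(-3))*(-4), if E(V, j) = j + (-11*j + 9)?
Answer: 1649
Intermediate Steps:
E(V, j) = 9 - 10*j (E(V, j) = j + (9 - 11*j) = 9 - 10*j)
E(10, -1)*(43 - 1*(-40)) + (6*(-3))*(-4) = (9 - 10*(-1))*(43 - 1*(-40)) + (6*(-3))*(-4) = (9 + 10)*(43 + 40) - 18*(-4) = 19*83 + 72 = 1577 + 72 = 1649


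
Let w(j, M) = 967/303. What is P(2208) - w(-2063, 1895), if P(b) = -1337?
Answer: -406078/303 ≈ -1340.2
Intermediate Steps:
w(j, M) = 967/303 (w(j, M) = 967*(1/303) = 967/303)
P(2208) - w(-2063, 1895) = -1337 - 1*967/303 = -1337 - 967/303 = -406078/303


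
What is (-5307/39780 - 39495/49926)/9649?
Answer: -102003799/1064636502540 ≈ -9.5811e-5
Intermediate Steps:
(-5307/39780 - 39495/49926)/9649 = (-5307*1/39780 - 39495*1/49926)*(1/9649) = (-1769/13260 - 13165/16642)*(1/9649) = -102003799/110336460*1/9649 = -102003799/1064636502540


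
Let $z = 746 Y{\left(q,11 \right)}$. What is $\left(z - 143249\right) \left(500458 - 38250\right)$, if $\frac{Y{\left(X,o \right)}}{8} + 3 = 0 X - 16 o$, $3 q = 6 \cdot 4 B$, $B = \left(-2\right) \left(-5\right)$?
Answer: $-559974698368$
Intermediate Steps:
$B = 10$
$q = 80$ ($q = \frac{6 \cdot 4 \cdot 10}{3} = \frac{24 \cdot 10}{3} = \frac{1}{3} \cdot 240 = 80$)
$Y{\left(X,o \right)} = -24 - 128 o$ ($Y{\left(X,o \right)} = -24 + 8 \left(0 X - 16 o\right) = -24 + 8 \left(0 - 16 o\right) = -24 + 8 \left(- 16 o\right) = -24 - 128 o$)
$z = -1068272$ ($z = 746 \left(-24 - 1408\right) = 746 \left(-1432\right) = -1068272$)
$\left(z - 143249\right) \left(500458 - 38250\right) = \left(-1068272 - 143249\right) \left(500458 - 38250\right) = \left(-1211521\right) 462208 = -559974698368$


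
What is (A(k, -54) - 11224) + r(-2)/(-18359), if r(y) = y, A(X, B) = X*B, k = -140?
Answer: -67267374/18359 ≈ -3664.0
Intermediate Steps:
A(X, B) = B*X
(A(k, -54) - 11224) + r(-2)/(-18359) = (-54*(-140) - 11224) - 2/(-18359) = (7560 - 11224) - 2*(-1/18359) = -3664 + 2/18359 = -67267374/18359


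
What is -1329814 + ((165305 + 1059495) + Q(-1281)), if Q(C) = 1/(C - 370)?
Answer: -173378115/1651 ≈ -1.0501e+5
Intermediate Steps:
Q(C) = 1/(-370 + C)
-1329814 + ((165305 + 1059495) + Q(-1281)) = -1329814 + ((165305 + 1059495) + 1/(-370 - 1281)) = -1329814 + (1224800 + 1/(-1651)) = -1329814 + (1224800 - 1/1651) = -1329814 + 2022144799/1651 = -173378115/1651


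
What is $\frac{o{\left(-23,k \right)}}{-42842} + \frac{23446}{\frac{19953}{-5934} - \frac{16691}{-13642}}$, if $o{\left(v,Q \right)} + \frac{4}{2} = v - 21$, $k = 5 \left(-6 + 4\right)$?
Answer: $- \frac{1694036661108463}{154547545328} \approx -10961.0$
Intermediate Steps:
$k = -10$ ($k = 5 \left(-2\right) = -10$)
$o{\left(v,Q \right)} = -23 + v$ ($o{\left(v,Q \right)} = -2 + \left(v - 21\right) = -2 + \left(-21 + v\right) = -23 + v$)
$\frac{o{\left(-23,k \right)}}{-42842} + \frac{23446}{\frac{19953}{-5934} - \frac{16691}{-13642}} = \frac{-23 - 23}{-42842} + \frac{23446}{\frac{19953}{-5934} - \frac{16691}{-13642}} = \left(-46\right) \left(- \frac{1}{42842}\right) + \frac{23446}{19953 \left(- \frac{1}{5934}\right) - - \frac{16691}{13642}} = \frac{23}{21421} + \frac{23446}{- \frac{6651}{1978} + \frac{16691}{13642}} = \frac{23}{21421} + \frac{23446}{- \frac{14429536}{6745969}} = \frac{23}{21421} + 23446 \left(- \frac{6745969}{14429536}\right) = \frac{23}{21421} - \frac{79082994587}{7214768} = - \frac{1694036661108463}{154547545328}$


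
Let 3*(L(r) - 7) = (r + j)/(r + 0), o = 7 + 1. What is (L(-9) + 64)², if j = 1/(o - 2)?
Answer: 133518025/26244 ≈ 5087.6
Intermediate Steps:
o = 8
j = ⅙ (j = 1/(8 - 2) = 1/6 = ⅙ ≈ 0.16667)
L(r) = 7 + (⅙ + r)/(3*r) (L(r) = 7 + ((r + ⅙)/(r + 0))/3 = 7 + ((⅙ + r)/r)/3 = 7 + (⅙ + r)/(3*r))
(L(-9) + 64)² = ((1/18)*(1 + 132*(-9))/(-9) + 64)² = ((1/18)*(-⅑)*(1 - 1188) + 64)² = ((1/18)*(-⅑)*(-1187) + 64)² = (1187/162 + 64)² = (11555/162)² = 133518025/26244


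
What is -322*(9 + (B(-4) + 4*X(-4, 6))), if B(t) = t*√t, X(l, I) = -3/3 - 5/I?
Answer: -1610/3 + 2576*I ≈ -536.67 + 2576.0*I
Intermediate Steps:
X(l, I) = -1 - 5/I (X(l, I) = -3*⅓ - 5/I = -1 - 5/I)
B(t) = t^(3/2)
-322*(9 + (B(-4) + 4*X(-4, 6))) = -322*(9 + ((-4)^(3/2) + 4*((-5 - 1*6)/6))) = -322*(9 + (-8*I + 4*((-5 - 6)/6))) = -322*(9 + (-8*I + 4*((⅙)*(-11)))) = -322*(9 + (-8*I + 4*(-11/6))) = -322*(9 + (-8*I - 22/3)) = -322*(9 + (-22/3 - 8*I)) = -322*(5/3 - 8*I) = -1610/3 + 2576*I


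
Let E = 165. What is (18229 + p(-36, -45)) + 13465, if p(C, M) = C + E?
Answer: 31823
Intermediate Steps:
p(C, M) = 165 + C (p(C, M) = C + 165 = 165 + C)
(18229 + p(-36, -45)) + 13465 = (18229 + (165 - 36)) + 13465 = (18229 + 129) + 13465 = 18358 + 13465 = 31823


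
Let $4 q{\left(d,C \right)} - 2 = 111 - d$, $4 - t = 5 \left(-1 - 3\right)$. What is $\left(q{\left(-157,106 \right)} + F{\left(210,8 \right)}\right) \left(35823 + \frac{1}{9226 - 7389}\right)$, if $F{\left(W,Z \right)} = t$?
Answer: $\frac{6021326958}{1837} \approx 3.2778 \cdot 10^{6}$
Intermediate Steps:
$t = 24$ ($t = 4 - 5 \left(-1 - 3\right) = 4 - 5 \left(-4\right) = 4 - -20 = 4 + 20 = 24$)
$F{\left(W,Z \right)} = 24$
$q{\left(d,C \right)} = \frac{113}{4} - \frac{d}{4}$ ($q{\left(d,C \right)} = \frac{1}{2} + \frac{111 - d}{4} = \frac{1}{2} - \left(- \frac{111}{4} + \frac{d}{4}\right) = \frac{113}{4} - \frac{d}{4}$)
$\left(q{\left(-157,106 \right)} + F{\left(210,8 \right)}\right) \left(35823 + \frac{1}{9226 - 7389}\right) = \left(\left(\frac{113}{4} - - \frac{157}{4}\right) + 24\right) \left(35823 + \frac{1}{9226 - 7389}\right) = \left(\left(\frac{113}{4} + \frac{157}{4}\right) + 24\right) \left(35823 + \frac{1}{1837}\right) = \left(\frac{135}{2} + 24\right) \left(35823 + \frac{1}{1837}\right) = \frac{183}{2} \cdot \frac{65806852}{1837} = \frac{6021326958}{1837}$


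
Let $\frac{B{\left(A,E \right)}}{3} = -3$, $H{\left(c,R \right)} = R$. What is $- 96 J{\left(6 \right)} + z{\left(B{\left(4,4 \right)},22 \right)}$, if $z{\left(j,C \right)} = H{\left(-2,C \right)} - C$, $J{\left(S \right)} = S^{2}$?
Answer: $-3456$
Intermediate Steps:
$B{\left(A,E \right)} = -9$ ($B{\left(A,E \right)} = 3 \left(-3\right) = -9$)
$z{\left(j,C \right)} = 0$ ($z{\left(j,C \right)} = C - C = 0$)
$- 96 J{\left(6 \right)} + z{\left(B{\left(4,4 \right)},22 \right)} = - 96 \cdot 6^{2} + 0 = \left(-96\right) 36 + 0 = -3456 + 0 = -3456$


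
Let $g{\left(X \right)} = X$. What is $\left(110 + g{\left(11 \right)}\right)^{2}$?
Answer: $14641$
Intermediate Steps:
$\left(110 + g{\left(11 \right)}\right)^{2} = \left(110 + 11\right)^{2} = 121^{2} = 14641$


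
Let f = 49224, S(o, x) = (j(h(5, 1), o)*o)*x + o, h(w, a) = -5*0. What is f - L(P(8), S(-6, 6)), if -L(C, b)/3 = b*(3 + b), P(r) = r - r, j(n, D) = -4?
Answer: 107598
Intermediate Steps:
h(w, a) = 0
S(o, x) = o - 4*o*x (S(o, x) = (-4*o)*x + o = -4*o*x + o = o - 4*o*x)
P(r) = 0
L(C, b) = -3*b*(3 + b)
f - L(P(8), S(-6, 6)) = 49224 - (-3)*(-6*(1 - 4*6))*(3 - 6*(1 - 4*6)) = 49224 - (-3)*(-6*(1 - 24))*(3 - 6*(1 - 24)) = 49224 - (-3)*(-6*(-23))*(3 - 6*(-23)) = 49224 - (-3)*138*(3 + 138) = 49224 - (-3)*138*141 = 49224 - 1*(-58374) = 49224 + 58374 = 107598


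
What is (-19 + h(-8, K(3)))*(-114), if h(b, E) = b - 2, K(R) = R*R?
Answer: 3306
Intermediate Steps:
K(R) = R²
h(b, E) = -2 + b
(-19 + h(-8, K(3)))*(-114) = (-19 + (-2 - 8))*(-114) = (-19 - 10)*(-114) = -29*(-114) = 3306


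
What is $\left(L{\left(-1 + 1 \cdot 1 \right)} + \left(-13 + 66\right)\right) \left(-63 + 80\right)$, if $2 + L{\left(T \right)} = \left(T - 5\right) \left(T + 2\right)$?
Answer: $697$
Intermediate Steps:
$L{\left(T \right)} = -2 + \left(-5 + T\right) \left(2 + T\right)$ ($L{\left(T \right)} = -2 + \left(T - 5\right) \left(T + 2\right) = -2 + \left(-5 + T\right) \left(2 + T\right)$)
$\left(L{\left(-1 + 1 \cdot 1 \right)} + \left(-13 + 66\right)\right) \left(-63 + 80\right) = \left(\left(-12 + \left(-1 + 1 \cdot 1\right)^{2} - 3 \left(-1 + 1 \cdot 1\right)\right) + \left(-13 + 66\right)\right) \left(-63 + 80\right) = \left(\left(-12 + \left(-1 + 1\right)^{2} - 3 \left(-1 + 1\right)\right) + 53\right) 17 = \left(\left(-12 + 0^{2} - 0\right) + 53\right) 17 = \left(\left(-12 + 0 + 0\right) + 53\right) 17 = \left(-12 + 53\right) 17 = 41 \cdot 17 = 697$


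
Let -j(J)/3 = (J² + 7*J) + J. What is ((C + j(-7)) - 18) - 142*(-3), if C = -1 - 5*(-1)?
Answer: 433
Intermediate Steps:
j(J) = -24*J - 3*J² (j(J) = -3*((J² + 7*J) + J) = -3*(J² + 8*J) = -24*J - 3*J²)
C = 4 (C = -1 + 5 = 4)
((C + j(-7)) - 18) - 142*(-3) = ((4 - 3*(-7)*(8 - 7)) - 18) - 142*(-3) = ((4 - 3*(-7)*1) - 18) + 426 = ((4 + 21) - 18) + 426 = (25 - 18) + 426 = 7 + 426 = 433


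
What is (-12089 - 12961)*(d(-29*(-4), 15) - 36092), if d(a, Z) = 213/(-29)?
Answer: 26224369050/29 ≈ 9.0429e+8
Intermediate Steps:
d(a, Z) = -213/29 (d(a, Z) = 213*(-1/29) = -213/29)
(-12089 - 12961)*(d(-29*(-4), 15) - 36092) = (-12089 - 12961)*(-213/29 - 36092) = -25050*(-1046881/29) = 26224369050/29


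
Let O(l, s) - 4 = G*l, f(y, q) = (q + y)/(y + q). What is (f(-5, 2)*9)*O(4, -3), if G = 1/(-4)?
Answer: 27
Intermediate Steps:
G = -¼ ≈ -0.25000
f(y, q) = 1 (f(y, q) = (q + y)/(q + y) = 1)
O(l, s) = 4 - l/4
(f(-5, 2)*9)*O(4, -3) = (1*9)*(4 - ¼*4) = 9*(4 - 1) = 9*3 = 27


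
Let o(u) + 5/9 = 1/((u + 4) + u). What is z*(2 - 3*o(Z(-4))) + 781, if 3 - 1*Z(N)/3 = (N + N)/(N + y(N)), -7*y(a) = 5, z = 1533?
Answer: 781671/130 ≈ 6012.9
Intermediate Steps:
y(a) = -5/7 (y(a) = -⅐*5 = -5/7)
Z(N) = 9 - 6*N/(-5/7 + N) (Z(N) = 9 - 3*(N + N)/(N - 5/7) = 9 - 3*2*N/(-5/7 + N) = 9 - 6*N/(-5/7 + N))
o(u) = -5/9 + 1/(4 + 2*u) (o(u) = -5/9 + 1/((u + 4) + u) = -5/9 + 1/((4 + u) + u) = -5/9 + 1/(4 + 2*u))
z*(2 - 3*o(Z(-4))) + 781 = 1533*(2 - (-11 - 30*(-15 + 7*(-4))/(-5 + 7*(-4)))/(6*(2 + 3*(-15 + 7*(-4))/(-5 + 7*(-4))))) + 781 = 1533*(2 - (-11 - 30*(-15 - 28)/(-5 - 28))/(6*(2 + 3*(-15 - 28)/(-5 - 28)))) + 781 = 1533*(2 - (-11 - 30*(-43)/(-33))/(6*(2 + 3*(-43)/(-33)))) + 781 = 1533*(2 - (-11 - 30*(-1)*(-43)/33)/(6*(2 + 3*(-1/33)*(-43)))) + 781 = 1533*(2 - (-11 - 10*43/11)/(6*(2 + 43/11))) + 781 = 1533*(2 - (-11 - 430/11)/(6*65/11)) + 781 = 1533*(2 - 11*(-551)/(6*65*11)) + 781 = 1533*(2 - 3*(-551/1170)) + 781 = 1533*(2 + 551/390) + 781 = 1533*(1331/390) + 781 = 680141/130 + 781 = 781671/130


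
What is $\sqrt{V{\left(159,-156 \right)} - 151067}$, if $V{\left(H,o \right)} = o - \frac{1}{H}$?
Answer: $\frac{i \sqrt{3823068822}}{159} \approx 388.87 i$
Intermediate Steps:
$\sqrt{V{\left(159,-156 \right)} - 151067} = \sqrt{\left(-156 - \frac{1}{159}\right) - 151067} = \sqrt{- \frac{24805}{159} - 151067} = \sqrt{- \frac{24044458}{159}} = \frac{i \sqrt{3823068822}}{159}$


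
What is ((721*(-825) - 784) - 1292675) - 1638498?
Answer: -3526782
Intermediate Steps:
((721*(-825) - 784) - 1292675) - 1638498 = ((-594825 - 784) - 1292675) - 1638498 = (-595609 - 1292675) - 1638498 = -1888284 - 1638498 = -3526782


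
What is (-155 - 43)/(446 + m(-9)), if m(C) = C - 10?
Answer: -198/427 ≈ -0.46370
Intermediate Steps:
m(C) = -10 + C
(-155 - 43)/(446 + m(-9)) = (-155 - 43)/(446 + (-10 - 9)) = -198/(446 - 19) = -198/427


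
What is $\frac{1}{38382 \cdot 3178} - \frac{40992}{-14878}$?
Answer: $\frac{2500061013455}{907394312244} \approx 2.7552$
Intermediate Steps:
$\frac{1}{38382 \cdot 3178} - \frac{40992}{-14878} = \frac{1}{38382} \cdot \frac{1}{3178} - - \frac{20496}{7439} = \frac{1}{121977996} + \frac{20496}{7439} = \frac{2500061013455}{907394312244}$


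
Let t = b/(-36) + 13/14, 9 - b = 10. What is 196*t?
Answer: 1687/9 ≈ 187.44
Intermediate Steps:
b = -1 (b = 9 - 1*10 = 9 - 10 = -1)
t = 241/252 (t = -1/(-36) + 13/14 = -1*(-1/36) + 13*(1/14) = 1/36 + 13/14 = 241/252 ≈ 0.95635)
196*t = 196*(241/252) = 1687/9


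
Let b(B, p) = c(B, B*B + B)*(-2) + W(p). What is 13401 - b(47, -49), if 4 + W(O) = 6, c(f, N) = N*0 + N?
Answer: 17911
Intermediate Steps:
c(f, N) = N (c(f, N) = 0 + N = N)
W(O) = 2 (W(O) = -4 + 6 = 2)
b(B, p) = 2 - 2*B - 2*B² (b(B, p) = (B*B + B)*(-2) + 2 = (B² + B)*(-2) + 2 = (B + B²)*(-2) + 2 = (-2*B - 2*B²) + 2 = 2 - 2*B - 2*B²)
13401 - b(47, -49) = 13401 - (2 - 2*47*(1 + 47)) = 13401 - (2 - 2*47*48) = 13401 - (2 - 4512) = 13401 - 1*(-4510) = 13401 + 4510 = 17911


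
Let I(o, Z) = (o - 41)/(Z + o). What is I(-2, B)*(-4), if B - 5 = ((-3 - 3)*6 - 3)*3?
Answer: -86/57 ≈ -1.5088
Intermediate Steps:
B = -112 (B = 5 + ((-3 - 3)*6 - 3)*3 = 5 + (-6*6 - 3)*3 = 5 + (-36 - 3)*3 = 5 - 39*3 = 5 - 117 = -112)
I(o, Z) = (-41 + o)/(Z + o)
I(-2, B)*(-4) = ((-41 - 2)/(-112 - 2))*(-4) = (-43/(-114))*(-4) = -1/114*(-43)*(-4) = (43/114)*(-4) = -86/57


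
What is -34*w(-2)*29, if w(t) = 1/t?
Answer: 493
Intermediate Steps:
-34*w(-2)*29 = -34/(-2)*29 = -34*(-1/2)*29 = 17*29 = 493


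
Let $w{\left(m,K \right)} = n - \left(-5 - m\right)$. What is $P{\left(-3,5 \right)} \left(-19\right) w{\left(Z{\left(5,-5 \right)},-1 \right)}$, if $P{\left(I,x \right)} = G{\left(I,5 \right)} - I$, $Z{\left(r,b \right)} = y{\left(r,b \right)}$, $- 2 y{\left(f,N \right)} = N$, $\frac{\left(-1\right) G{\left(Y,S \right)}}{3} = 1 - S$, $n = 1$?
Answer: $- \frac{4845}{2} \approx -2422.5$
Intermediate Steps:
$G{\left(Y,S \right)} = -3 + 3 S$ ($G{\left(Y,S \right)} = - 3 \left(1 - S\right) = -3 + 3 S$)
$y{\left(f,N \right)} = - \frac{N}{2}$
$Z{\left(r,b \right)} = - \frac{b}{2}$
$P{\left(I,x \right)} = 12 - I$ ($P{\left(I,x \right)} = \left(-3 + 3 \cdot 5\right) - I = \left(-3 + 15\right) - I = 12 - I$)
$w{\left(m,K \right)} = 6 + m$ ($w{\left(m,K \right)} = 1 - \left(-5 - m\right) = 1 + \left(5 + m\right) = 6 + m$)
$P{\left(-3,5 \right)} \left(-19\right) w{\left(Z{\left(5,-5 \right)},-1 \right)} = \left(12 - -3\right) \left(-19\right) \left(6 - - \frac{5}{2}\right) = \left(12 + 3\right) \left(-19\right) \left(6 + \frac{5}{2}\right) = 15 \left(-19\right) \frac{17}{2} = \left(-285\right) \frac{17}{2} = - \frac{4845}{2}$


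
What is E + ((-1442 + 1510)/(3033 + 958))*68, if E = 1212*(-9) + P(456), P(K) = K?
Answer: -41709308/3991 ≈ -10451.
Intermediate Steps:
E = -10452 (E = 1212*(-9) + 456 = -10908 + 456 = -10452)
E + ((-1442 + 1510)/(3033 + 958))*68 = -10452 + ((-1442 + 1510)/(3033 + 958))*68 = -10452 + (68/3991)*68 = -10452 + 4624/3991 = -41709308/3991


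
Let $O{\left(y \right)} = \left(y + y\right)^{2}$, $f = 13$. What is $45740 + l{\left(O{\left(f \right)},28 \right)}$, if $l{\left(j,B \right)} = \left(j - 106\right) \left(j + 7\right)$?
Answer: $435050$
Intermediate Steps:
$O{\left(y \right)} = 4 y^{2}$ ($O{\left(y \right)} = \left(2 y\right)^{2} = 4 y^{2}$)
$l{\left(j,B \right)} = \left(-106 + j\right) \left(7 + j\right)$
$45740 + l{\left(O{\left(f \right)},28 \right)} = 45740 - \left(742 - 456976 + 99 \cdot 4 \cdot 13^{2}\right) = 45740 - \left(742 - 456976 + 99 \cdot 4 \cdot 169\right) = 45740 - \left(67666 - 456976\right) = 45740 - -389310 = 45740 + 389310 = 435050$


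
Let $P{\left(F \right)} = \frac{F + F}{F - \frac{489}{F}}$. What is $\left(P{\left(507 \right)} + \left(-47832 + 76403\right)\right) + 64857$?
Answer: $\frac{3995066963}{42760} \approx 93430.0$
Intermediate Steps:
$P{\left(F \right)} = \frac{2 F}{F - \frac{489}{F}}$
$\left(P{\left(507 \right)} + \left(-47832 + 76403\right)\right) + 64857 = \left(\frac{2 \cdot 507^{2}}{-489 + 507^{2}} + \left(-47832 + 76403\right)\right) + 64857 = \left(2 \cdot 257049 \frac{1}{-489 + 257049} + 28571\right) + 64857 = \left(2 \cdot 257049 \cdot \frac{1}{256560} + 28571\right) + 64857 = \left(\frac{85683}{42760} + 28571\right) + 64857 = \frac{1221781643}{42760} + 64857 = \frac{3995066963}{42760}$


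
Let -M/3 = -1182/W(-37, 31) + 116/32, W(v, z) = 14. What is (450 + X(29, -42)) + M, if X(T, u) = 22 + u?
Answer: 37655/56 ≈ 672.41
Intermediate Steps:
M = 13575/56 (M = -3*(-1182/14 + 116/32) = -3*(-1182*1/14 + 116*(1/32)) = -3*(-591/7 + 29/8) = -3*(-4525/56) = 13575/56 ≈ 242.41)
(450 + X(29, -42)) + M = (450 + (22 - 42)) + 13575/56 = (450 - 20) + 13575/56 = 430 + 13575/56 = 37655/56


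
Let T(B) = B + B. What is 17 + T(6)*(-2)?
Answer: -7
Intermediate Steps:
T(B) = 2*B
17 + T(6)*(-2) = 17 + (2*6)*(-2) = 17 + 12*(-2) = 17 - 24 = -7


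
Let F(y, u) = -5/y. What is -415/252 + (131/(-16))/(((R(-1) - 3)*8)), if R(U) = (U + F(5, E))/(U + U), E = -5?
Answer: -18307/16128 ≈ -1.1351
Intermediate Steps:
R(U) = (-1 + U)/(2*U) (R(U) = (U - 5/5)/(U + U) = (U - 5*⅕)/((2*U)) = (U - 1)*(1/(2*U)) = (-1 + U)*(1/(2*U)) = (-1 + U)/(2*U))
-415/252 + (131/(-16))/(((R(-1) - 3)*8)) = -415/252 + (131/(-16))/((((½)*(-1 - 1)/(-1) - 3)*8)) = -415*1/252 + (131*(-1/16))/((((½)*(-1)*(-2) - 3)*8)) = -415/252 - 131*1/(8*(1 - 3))/16 = -415/252 - 131/(16*((-2*8))) = -415/252 - 131/16/(-16) = -415/252 - 131/16*(-1/16) = -415/252 + 131/256 = -18307/16128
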